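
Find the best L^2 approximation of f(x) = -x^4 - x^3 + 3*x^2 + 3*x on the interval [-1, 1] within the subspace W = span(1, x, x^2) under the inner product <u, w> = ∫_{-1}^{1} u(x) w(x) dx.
g(x) = 15*x^2/7 + 12*x/5 + 3/35

The best approximation g ∈ W is the orthogonal projection of f onto W. Writing g = a_0 + a_1 x + a_2 x^2, the coefficients solve the normal equations G · a = b where
  G_{ij} = <φ_i, φ_j> and b_i = <f, φ_i>, with φ_0 = 1, φ_1 = x, φ_2 = x^2.
G =
  [2, 0, 2/3]
  [0, 2/3, 0]
  [2/3, 0, 2/5],
b = (8/5, 8/5, 32/35).
Solving gives a_0 = 3/35, a_1 = 12/5, a_2 = 15/7, so
  g(x) = 15*x^2/7 + 12*x/5 + 3/35.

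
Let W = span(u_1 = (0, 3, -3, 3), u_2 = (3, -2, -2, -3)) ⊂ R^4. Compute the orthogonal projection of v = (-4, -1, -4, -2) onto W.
proj_W(v) = (15/23, 8/69, -68/69, -7/69)

Set up U = [u_1 | ... | u_2] ∈ R^(4×2). The projector onto W = col(U) is P = U (U^T U)^(-1) U^T.
Compute U^T U =
  [27, -9]
  [-9, 26],
and U^T v = (3, 4).
Solve U^T U · c = U^T v for the coefficients: c = (38/207, 5/23). The projection is proj_W(v) = U c.
Check: (v - proj_W(v)) · u_1 = 0  (should be 0).
Check: (v - proj_W(v)) · u_2 = 0  (should be 0).
Result: proj_W(v) = (15/23, 8/69, -68/69, -7/69).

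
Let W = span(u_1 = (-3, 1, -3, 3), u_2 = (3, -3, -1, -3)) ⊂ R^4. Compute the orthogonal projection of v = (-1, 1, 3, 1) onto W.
proj_W(v) = (-15/23, 211/115, 297/115, 15/23)

Set up U = [u_1 | ... | u_2] ∈ R^(4×2). The projector onto W = col(U) is P = U (U^T U)^(-1) U^T.
Compute U^T U =
  [28, -18]
  [-18, 28],
and U^T v = (-2, -12).
Solve U^T U · c = U^T v for the coefficients: c = (-68/115, -93/115). The projection is proj_W(v) = U c.
Check: (v - proj_W(v)) · u_1 = 0  (should be 0).
Check: (v - proj_W(v)) · u_2 = 0  (should be 0).
Result: proj_W(v) = (-15/23, 211/115, 297/115, 15/23).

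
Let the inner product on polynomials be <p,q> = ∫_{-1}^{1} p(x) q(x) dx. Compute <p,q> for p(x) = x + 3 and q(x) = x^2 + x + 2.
<p,q> = 44/3

Expand the product: p(x)·q(x) = x^3 + 4*x^2 + 5*x + 6.
∫_{-1}^{1} of each monomial x^k gives [2/(k+1) if k even, 0 if k odd]. Integrating term-by-term (or equivalently evaluating the antiderivative F(x) = x^4/4 + 4*x^3/3 + 5*x^2/2 + 6*x at the endpoints):
  F(1) − F(−1) = 121/12 − (-55/12) = 44/3.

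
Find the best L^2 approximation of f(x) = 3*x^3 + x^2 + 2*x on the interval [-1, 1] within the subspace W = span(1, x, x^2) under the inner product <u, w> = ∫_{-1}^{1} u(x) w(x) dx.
g(x) = x^2 + 19*x/5

The best approximation g ∈ W is the orthogonal projection of f onto W. Writing g = a_0 + a_1 x + a_2 x^2, the coefficients solve the normal equations G · a = b where
  G_{ij} = <φ_i, φ_j> and b_i = <f, φ_i>, with φ_0 = 1, φ_1 = x, φ_2 = x^2.
G =
  [2, 0, 2/3]
  [0, 2/3, 0]
  [2/3, 0, 2/5],
b = (2/3, 38/15, 2/5).
Solving gives a_0 = 0, a_1 = 19/5, a_2 = 1, so
  g(x) = x^2 + 19*x/5.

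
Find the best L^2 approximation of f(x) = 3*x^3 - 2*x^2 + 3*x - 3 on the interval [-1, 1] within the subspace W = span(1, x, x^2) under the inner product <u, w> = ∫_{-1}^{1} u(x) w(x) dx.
g(x) = -2*x^2 + 24*x/5 - 3

The best approximation g ∈ W is the orthogonal projection of f onto W. Writing g = a_0 + a_1 x + a_2 x^2, the coefficients solve the normal equations G · a = b where
  G_{ij} = <φ_i, φ_j> and b_i = <f, φ_i>, with φ_0 = 1, φ_1 = x, φ_2 = x^2.
G =
  [2, 0, 2/3]
  [0, 2/3, 0]
  [2/3, 0, 2/5],
b = (-22/3, 16/5, -14/5).
Solving gives a_0 = -3, a_1 = 24/5, a_2 = -2, so
  g(x) = -2*x^2 + 24*x/5 - 3.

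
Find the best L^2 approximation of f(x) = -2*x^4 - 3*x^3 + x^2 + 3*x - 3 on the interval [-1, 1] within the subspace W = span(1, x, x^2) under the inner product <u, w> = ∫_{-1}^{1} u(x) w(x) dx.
g(x) = -5*x^2/7 + 6*x/5 - 99/35

The best approximation g ∈ W is the orthogonal projection of f onto W. Writing g = a_0 + a_1 x + a_2 x^2, the coefficients solve the normal equations G · a = b where
  G_{ij} = <φ_i, φ_j> and b_i = <f, φ_i>, with φ_0 = 1, φ_1 = x, φ_2 = x^2.
G =
  [2, 0, 2/3]
  [0, 2/3, 0]
  [2/3, 0, 2/5],
b = (-92/15, 4/5, -76/35).
Solving gives a_0 = -99/35, a_1 = 6/5, a_2 = -5/7, so
  g(x) = -5*x^2/7 + 6*x/5 - 99/35.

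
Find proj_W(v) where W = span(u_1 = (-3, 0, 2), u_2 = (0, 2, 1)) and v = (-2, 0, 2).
proj_W(v) = (-138/61, 12/61, 98/61)

Set up U = [u_1 | ... | u_2] ∈ R^(3×2). The projector onto W = col(U) is P = U (U^T U)^(-1) U^T.
Compute U^T U =
  [13, 2]
  [2, 5],
and U^T v = (10, 2).
Solve U^T U · c = U^T v for the coefficients: c = (46/61, 6/61). The projection is proj_W(v) = U c.
Check: (v - proj_W(v)) · u_1 = 0  (should be 0).
Check: (v - proj_W(v)) · u_2 = 0  (should be 0).
Result: proj_W(v) = (-138/61, 12/61, 98/61).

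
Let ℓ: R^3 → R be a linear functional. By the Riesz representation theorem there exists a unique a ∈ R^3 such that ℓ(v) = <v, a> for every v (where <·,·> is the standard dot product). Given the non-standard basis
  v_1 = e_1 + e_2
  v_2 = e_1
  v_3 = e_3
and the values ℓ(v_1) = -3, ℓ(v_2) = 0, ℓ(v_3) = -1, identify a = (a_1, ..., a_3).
a = (0, -3, -1)

Write a = (a_1, ..., a_3) in the standard basis. For each basis vector v_i, ℓ(v_i) = <v_i, a> is a linear equation in the a_j's. Collect the n equations into a matrix system V a = ℓ, where row i of V is v_i (expressed in the standard basis). Since V is invertible (lower-triangular with 1s on the diagonal, up to permutation), solve by back-substitution:
  V =
[[1, 1, 0],
 [1, 0, 0],
 [0, 0, 1]]
  V a = (-3, 0, -1)
Solving gives a = (0, -3, -1).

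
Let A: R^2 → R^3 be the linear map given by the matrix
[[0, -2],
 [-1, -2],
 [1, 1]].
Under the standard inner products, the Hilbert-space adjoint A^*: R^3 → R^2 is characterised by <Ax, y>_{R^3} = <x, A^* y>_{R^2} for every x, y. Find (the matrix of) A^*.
A^* = A^T =
[[0, -1, 1],
 [-2, -2, 1]]

For real matrices with standard dot products, the defining identity <Ax, y> = <x, A^* y> gives (Ax)^T y = x^T (A^*) y, i.e. x^T A^T y = x^T (A^*) y. Since this holds for all x, y, we must have A^* = A^T. Therefore
A^* =
[[0, -1, 1],
 [-2, -2, 1]].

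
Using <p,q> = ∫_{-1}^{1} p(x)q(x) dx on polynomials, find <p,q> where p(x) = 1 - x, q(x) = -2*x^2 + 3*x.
<p,q> = -10/3

Expand the product: p(x)·q(x) = 2*x^3 - 5*x^2 + 3*x.
∫_{-1}^{1} of each monomial x^k gives [2/(k+1) if k even, 0 if k odd]. Integrating term-by-term (or equivalently evaluating the antiderivative F(x) = x^4/2 - 5*x^3/3 + 3*x^2/2 at the endpoints):
  F(1) − F(−1) = 1/3 − (11/3) = -10/3.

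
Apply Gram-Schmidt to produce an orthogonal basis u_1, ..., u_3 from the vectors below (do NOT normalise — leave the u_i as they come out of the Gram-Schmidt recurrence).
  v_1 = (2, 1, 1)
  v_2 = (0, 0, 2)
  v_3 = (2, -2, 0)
Orthogonal basis:
  u_1 = (2, 1, 1)
  u_2 = (-2/3, -1/3, 5/3)
  u_3 = (6/5, -12/5, 0)

Apply the Gram-Schmidt recurrence
  u_1 = v_1
  u_i = v_i − Σ_{j<i} ((v_i · u_j) / (u_j · u_j)) · u_j.

Step by step this gives:
  u_1 = (2, 1, 1)
  u_2 = (-2/3, -1/3, 5/3)
  u_3 = (6/5, -12/5, 0)

Orthogonality check:
  u_2 · u_1 = 0 (should be 0)
  u_3 · u_1 = 0 (should be 0)
  u_3 · u_2 = 0 (should be 0)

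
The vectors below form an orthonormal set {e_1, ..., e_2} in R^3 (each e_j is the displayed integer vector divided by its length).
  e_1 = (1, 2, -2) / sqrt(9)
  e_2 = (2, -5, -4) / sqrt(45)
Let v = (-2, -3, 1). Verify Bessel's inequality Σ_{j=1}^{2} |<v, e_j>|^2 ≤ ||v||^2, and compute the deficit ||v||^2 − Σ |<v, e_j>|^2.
Σ |<v, e_j>|^2 = 61/5; ||v||^2 = 14; deficit = 9/5

Write each e_j = u_j / sqrt(<u_j, u_j>) where u_j is the displayed integer vector. Then <v, e_j> = <v, u_j> / sqrt(<u_j, u_j>), so |<v, e_j>|^2 = <v, u_j>^2 / <u_j, u_j>.
Coefficients: <v, e_1> = -10/sqrt(9), <v, e_2> = 7/sqrt(45).
Square and sum: Σ |<v, e_j>|^2 = 61/5.
Compute ||v||^2 = v·v = 14.
Deficit = 14 − 61/5 = 9/5 ≥ 0, confirming Bessel's inequality. (The deficit equals ||v − Σ <v,e_j> e_j||^2, the squared distance from v to span{e_j}.)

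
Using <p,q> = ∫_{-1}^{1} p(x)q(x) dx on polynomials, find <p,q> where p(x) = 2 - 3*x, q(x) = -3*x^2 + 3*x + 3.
<p,q> = 2

Expand the product: p(x)·q(x) = 9*x^3 - 15*x^2 - 3*x + 6.
∫_{-1}^{1} of each monomial x^k gives [2/(k+1) if k even, 0 if k odd]. Integrating term-by-term (or equivalently evaluating the antiderivative F(x) = 9*x^4/4 - 5*x^3 - 3*x^2/2 + 6*x at the endpoints):
  F(1) − F(−1) = 7/4 − (-1/4) = 2.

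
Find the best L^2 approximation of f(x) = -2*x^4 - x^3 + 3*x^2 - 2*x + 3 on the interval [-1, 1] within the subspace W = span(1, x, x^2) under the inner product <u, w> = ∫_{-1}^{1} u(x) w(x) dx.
g(x) = 9*x^2/7 - 13*x/5 + 111/35

The best approximation g ∈ W is the orthogonal projection of f onto W. Writing g = a_0 + a_1 x + a_2 x^2, the coefficients solve the normal equations G · a = b where
  G_{ij} = <φ_i, φ_j> and b_i = <f, φ_i>, with φ_0 = 1, φ_1 = x, φ_2 = x^2.
G =
  [2, 0, 2/3]
  [0, 2/3, 0]
  [2/3, 0, 2/5],
b = (36/5, -26/15, 92/35).
Solving gives a_0 = 111/35, a_1 = -13/5, a_2 = 9/7, so
  g(x) = 9*x^2/7 - 13*x/5 + 111/35.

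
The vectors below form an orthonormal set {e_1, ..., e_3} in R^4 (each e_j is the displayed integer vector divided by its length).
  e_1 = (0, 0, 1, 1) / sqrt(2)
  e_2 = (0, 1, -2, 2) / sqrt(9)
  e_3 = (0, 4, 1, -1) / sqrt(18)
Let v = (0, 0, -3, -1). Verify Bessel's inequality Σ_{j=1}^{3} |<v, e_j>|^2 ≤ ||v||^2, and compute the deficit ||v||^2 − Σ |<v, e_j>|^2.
Σ |<v, e_j>|^2 = 10; ||v||^2 = 10; deficit = 0

Write each e_j = u_j / sqrt(<u_j, u_j>) where u_j is the displayed integer vector. Then <v, e_j> = <v, u_j> / sqrt(<u_j, u_j>), so |<v, e_j>|^2 = <v, u_j>^2 / <u_j, u_j>.
Coefficients: <v, e_1> = -4/sqrt(2), <v, e_2> = 4/sqrt(9), <v, e_3> = -2/sqrt(18).
Square and sum: Σ |<v, e_j>|^2 = 10.
Compute ||v||^2 = v·v = 10.
Deficit = 10 − 10 = 0 ≥ 0, confirming Bessel's inequality. (The deficit equals ||v − Σ <v,e_j> e_j||^2, the squared distance from v to span{e_j}.)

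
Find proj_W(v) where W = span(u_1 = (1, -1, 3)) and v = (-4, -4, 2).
proj_W(v) = (6/11, -6/11, 18/11)

Set up U = [u_1 | ... | u_1] ∈ R^(3×1). The projector onto W = col(U) is P = U (U^T U)^(-1) U^T.
Compute U^T U =
  [11],
and U^T v = (6).
Solve U^T U · c = U^T v for the coefficients: c = (6/11). The projection is proj_W(v) = U c.
Check: (v - proj_W(v)) · u_1 = 0  (should be 0).
Result: proj_W(v) = (6/11, -6/11, 18/11).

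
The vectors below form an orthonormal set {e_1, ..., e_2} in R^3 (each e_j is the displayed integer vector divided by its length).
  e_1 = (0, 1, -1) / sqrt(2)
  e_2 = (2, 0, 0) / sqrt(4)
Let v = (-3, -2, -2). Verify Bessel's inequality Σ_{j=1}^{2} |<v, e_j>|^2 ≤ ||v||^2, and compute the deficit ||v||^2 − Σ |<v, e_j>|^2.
Σ |<v, e_j>|^2 = 9; ||v||^2 = 17; deficit = 8

Write each e_j = u_j / sqrt(<u_j, u_j>) where u_j is the displayed integer vector. Then <v, e_j> = <v, u_j> / sqrt(<u_j, u_j>), so |<v, e_j>|^2 = <v, u_j>^2 / <u_j, u_j>.
Coefficients: <v, e_1> = 0/sqrt(2), <v, e_2> = -6/sqrt(4).
Square and sum: Σ |<v, e_j>|^2 = 9.
Compute ||v||^2 = v·v = 17.
Deficit = 17 − 9 = 8 ≥ 0, confirming Bessel's inequality. (The deficit equals ||v − Σ <v,e_j> e_j||^2, the squared distance from v to span{e_j}.)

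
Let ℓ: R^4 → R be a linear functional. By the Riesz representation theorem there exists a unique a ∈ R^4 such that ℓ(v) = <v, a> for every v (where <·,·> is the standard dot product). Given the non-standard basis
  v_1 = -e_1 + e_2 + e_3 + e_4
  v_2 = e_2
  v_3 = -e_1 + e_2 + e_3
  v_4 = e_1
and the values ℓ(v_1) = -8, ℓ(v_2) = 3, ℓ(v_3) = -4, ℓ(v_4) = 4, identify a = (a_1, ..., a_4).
a = (4, 3, -3, -4)

Write a = (a_1, ..., a_4) in the standard basis. For each basis vector v_i, ℓ(v_i) = <v_i, a> is a linear equation in the a_j's. Collect the n equations into a matrix system V a = ℓ, where row i of V is v_i (expressed in the standard basis). Since V is invertible (lower-triangular with 1s on the diagonal, up to permutation), solve by back-substitution:
  V =
[[-1, 1, 1, 1],
 [0, 1, 0, 0],
 [-1, 1, 1, 0],
 [1, 0, 0, 0]]
  V a = (-8, 3, -4, 4)
Solving gives a = (4, 3, -3, -4).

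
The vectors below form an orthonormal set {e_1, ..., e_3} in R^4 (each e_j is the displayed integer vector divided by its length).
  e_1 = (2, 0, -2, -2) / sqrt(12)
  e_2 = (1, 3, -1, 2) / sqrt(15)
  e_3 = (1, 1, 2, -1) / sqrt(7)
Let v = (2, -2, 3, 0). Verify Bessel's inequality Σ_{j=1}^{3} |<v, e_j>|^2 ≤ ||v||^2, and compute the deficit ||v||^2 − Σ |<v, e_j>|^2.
Σ |<v, e_j>|^2 = 306/35; ||v||^2 = 17; deficit = 289/35

Write each e_j = u_j / sqrt(<u_j, u_j>) where u_j is the displayed integer vector. Then <v, e_j> = <v, u_j> / sqrt(<u_j, u_j>), so |<v, e_j>|^2 = <v, u_j>^2 / <u_j, u_j>.
Coefficients: <v, e_1> = -2/sqrt(12), <v, e_2> = -7/sqrt(15), <v, e_3> = 6/sqrt(7).
Square and sum: Σ |<v, e_j>|^2 = 306/35.
Compute ||v||^2 = v·v = 17.
Deficit = 17 − 306/35 = 289/35 ≥ 0, confirming Bessel's inequality. (The deficit equals ||v − Σ <v,e_j> e_j||^2, the squared distance from v to span{e_j}.)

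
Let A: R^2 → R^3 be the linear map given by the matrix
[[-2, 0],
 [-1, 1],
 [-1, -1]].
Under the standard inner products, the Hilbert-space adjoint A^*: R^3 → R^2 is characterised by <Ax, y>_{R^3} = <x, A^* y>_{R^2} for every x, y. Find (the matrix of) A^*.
A^* = A^T =
[[-2, -1, -1],
 [0, 1, -1]]

For real matrices with standard dot products, the defining identity <Ax, y> = <x, A^* y> gives (Ax)^T y = x^T (A^*) y, i.e. x^T A^T y = x^T (A^*) y. Since this holds for all x, y, we must have A^* = A^T. Therefore
A^* =
[[-2, -1, -1],
 [0, 1, -1]].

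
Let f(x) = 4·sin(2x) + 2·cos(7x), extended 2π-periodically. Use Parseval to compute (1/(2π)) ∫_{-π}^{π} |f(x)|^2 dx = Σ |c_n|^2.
Σ |c_n|^2 = 10

Expand |f|^2 and use orthogonality of {sin(nx), cos(mx)} on [-π, π]:
  ∫_{-π}^{π} sin(nx)^2 dx = π, ∫ cos(mx)^2 dx = π, and cross terms integrate to 0.
So ∫_{-π}^{π} f(x)^2 dx = 4^2 · π + 2^2 · π = (16 + 4)π.
Divide by 2π: (16 + 4)/2 = 10.
By Parseval, this equals Σ |c_n|^2.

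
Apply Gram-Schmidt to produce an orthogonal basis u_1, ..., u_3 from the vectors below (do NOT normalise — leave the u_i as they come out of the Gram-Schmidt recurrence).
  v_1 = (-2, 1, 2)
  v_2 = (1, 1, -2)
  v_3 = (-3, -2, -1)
Orthogonal basis:
  u_1 = (-2, 1, 2)
  u_2 = (-1/9, 14/9, -8/9)
  u_3 = (-76/29, -38/29, -57/29)

Apply the Gram-Schmidt recurrence
  u_1 = v_1
  u_i = v_i − Σ_{j<i} ((v_i · u_j) / (u_j · u_j)) · u_j.

Step by step this gives:
  u_1 = (-2, 1, 2)
  u_2 = (-1/9, 14/9, -8/9)
  u_3 = (-76/29, -38/29, -57/29)

Orthogonality check:
  u_2 · u_1 = 0 (should be 0)
  u_3 · u_1 = 0 (should be 0)
  u_3 · u_2 = 0 (should be 0)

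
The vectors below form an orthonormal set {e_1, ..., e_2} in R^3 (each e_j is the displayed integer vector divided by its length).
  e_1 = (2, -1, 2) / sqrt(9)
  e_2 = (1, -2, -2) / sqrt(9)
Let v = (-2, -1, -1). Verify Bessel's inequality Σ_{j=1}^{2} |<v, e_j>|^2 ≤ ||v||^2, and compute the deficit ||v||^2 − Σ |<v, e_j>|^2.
Σ |<v, e_j>|^2 = 29/9; ||v||^2 = 6; deficit = 25/9

Write each e_j = u_j / sqrt(<u_j, u_j>) where u_j is the displayed integer vector. Then <v, e_j> = <v, u_j> / sqrt(<u_j, u_j>), so |<v, e_j>|^2 = <v, u_j>^2 / <u_j, u_j>.
Coefficients: <v, e_1> = -5/sqrt(9), <v, e_2> = 2/sqrt(9).
Square and sum: Σ |<v, e_j>|^2 = 29/9.
Compute ||v||^2 = v·v = 6.
Deficit = 6 − 29/9 = 25/9 ≥ 0, confirming Bessel's inequality. (The deficit equals ||v − Σ <v,e_j> e_j||^2, the squared distance from v to span{e_j}.)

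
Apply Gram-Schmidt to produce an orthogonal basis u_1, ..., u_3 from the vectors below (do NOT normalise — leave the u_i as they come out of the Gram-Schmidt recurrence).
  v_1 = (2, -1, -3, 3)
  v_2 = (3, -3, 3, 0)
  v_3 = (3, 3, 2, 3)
Orthogonal basis:
  u_1 = (2, -1, -3, 3)
  u_2 = (3, -3, 3, 0)
  u_3 = (125/69, 271/69, 146/69, 51/23)

Apply the Gram-Schmidt recurrence
  u_1 = v_1
  u_i = v_i − Σ_{j<i} ((v_i · u_j) / (u_j · u_j)) · u_j.

Step by step this gives:
  u_1 = (2, -1, -3, 3)
  u_2 = (3, -3, 3, 0)
  u_3 = (125/69, 271/69, 146/69, 51/23)

Orthogonality check:
  u_2 · u_1 = 0 (should be 0)
  u_3 · u_1 = 0 (should be 0)
  u_3 · u_2 = 0 (should be 0)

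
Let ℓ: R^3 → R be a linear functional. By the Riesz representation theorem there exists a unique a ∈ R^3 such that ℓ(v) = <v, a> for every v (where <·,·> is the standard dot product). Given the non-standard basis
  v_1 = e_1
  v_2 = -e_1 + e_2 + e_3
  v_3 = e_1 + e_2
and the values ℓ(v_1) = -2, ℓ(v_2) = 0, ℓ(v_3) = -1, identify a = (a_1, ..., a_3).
a = (-2, 1, -3)

Write a = (a_1, ..., a_3) in the standard basis. For each basis vector v_i, ℓ(v_i) = <v_i, a> is a linear equation in the a_j's. Collect the n equations into a matrix system V a = ℓ, where row i of V is v_i (expressed in the standard basis). Since V is invertible (lower-triangular with 1s on the diagonal, up to permutation), solve by back-substitution:
  V =
[[1, 0, 0],
 [-1, 1, 1],
 [1, 1, 0]]
  V a = (-2, 0, -1)
Solving gives a = (-2, 1, -3).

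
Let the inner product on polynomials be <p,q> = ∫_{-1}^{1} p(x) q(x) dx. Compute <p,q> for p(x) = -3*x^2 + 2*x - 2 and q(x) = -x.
<p,q> = -4/3

Expand the product: p(x)·q(x) = 3*x^3 - 2*x^2 + 2*x.
∫_{-1}^{1} of each monomial x^k gives [2/(k+1) if k even, 0 if k odd]. Integrating term-by-term (or equivalently evaluating the antiderivative F(x) = 3*x^4/4 - 2*x^3/3 + x^2 at the endpoints):
  F(1) − F(−1) = 13/12 − (29/12) = -4/3.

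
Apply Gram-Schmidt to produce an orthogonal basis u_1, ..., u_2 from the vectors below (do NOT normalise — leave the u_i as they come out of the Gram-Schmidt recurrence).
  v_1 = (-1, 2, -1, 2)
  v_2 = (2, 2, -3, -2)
Orthogonal basis:
  u_1 = (-1, 2, -1, 2)
  u_2 = (21/10, 9/5, -29/10, -11/5)

Apply the Gram-Schmidt recurrence
  u_1 = v_1
  u_i = v_i − Σ_{j<i} ((v_i · u_j) / (u_j · u_j)) · u_j.

Step by step this gives:
  u_1 = (-1, 2, -1, 2)
  u_2 = (21/10, 9/5, -29/10, -11/5)

Orthogonality check:
  u_2 · u_1 = 0 (should be 0)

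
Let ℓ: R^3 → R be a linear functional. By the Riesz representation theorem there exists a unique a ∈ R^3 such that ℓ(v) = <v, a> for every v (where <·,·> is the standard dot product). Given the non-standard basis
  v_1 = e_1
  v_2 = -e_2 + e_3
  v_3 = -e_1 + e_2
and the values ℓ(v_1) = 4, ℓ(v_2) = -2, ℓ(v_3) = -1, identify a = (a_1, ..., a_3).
a = (4, 3, 1)

Write a = (a_1, ..., a_3) in the standard basis. For each basis vector v_i, ℓ(v_i) = <v_i, a> is a linear equation in the a_j's. Collect the n equations into a matrix system V a = ℓ, where row i of V is v_i (expressed in the standard basis). Since V is invertible (lower-triangular with 1s on the diagonal, up to permutation), solve by back-substitution:
  V =
[[1, 0, 0],
 [0, -1, 1],
 [-1, 1, 0]]
  V a = (4, -2, -1)
Solving gives a = (4, 3, 1).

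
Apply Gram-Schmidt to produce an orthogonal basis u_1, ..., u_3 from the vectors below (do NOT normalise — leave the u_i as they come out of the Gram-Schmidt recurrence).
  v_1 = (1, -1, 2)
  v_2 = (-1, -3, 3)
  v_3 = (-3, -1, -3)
Orthogonal basis:
  u_1 = (1, -1, 2)
  u_2 = (-7/3, -5/3, 1/3)
  u_3 = (12/25, -4/5, -16/25)

Apply the Gram-Schmidt recurrence
  u_1 = v_1
  u_i = v_i − Σ_{j<i} ((v_i · u_j) / (u_j · u_j)) · u_j.

Step by step this gives:
  u_1 = (1, -1, 2)
  u_2 = (-7/3, -5/3, 1/3)
  u_3 = (12/25, -4/5, -16/25)

Orthogonality check:
  u_2 · u_1 = 0 (should be 0)
  u_3 · u_1 = 0 (should be 0)
  u_3 · u_2 = 0 (should be 0)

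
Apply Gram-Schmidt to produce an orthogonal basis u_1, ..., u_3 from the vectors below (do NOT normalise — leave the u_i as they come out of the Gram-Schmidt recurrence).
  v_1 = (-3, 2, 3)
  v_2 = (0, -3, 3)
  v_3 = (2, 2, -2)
Orthogonal basis:
  u_1 = (-3, 2, 3)
  u_2 = (9/22, -36/11, 57/22)
  u_3 = (50/43, 30/43, 30/43)

Apply the Gram-Schmidt recurrence
  u_1 = v_1
  u_i = v_i − Σ_{j<i} ((v_i · u_j) / (u_j · u_j)) · u_j.

Step by step this gives:
  u_1 = (-3, 2, 3)
  u_2 = (9/22, -36/11, 57/22)
  u_3 = (50/43, 30/43, 30/43)

Orthogonality check:
  u_2 · u_1 = 0 (should be 0)
  u_3 · u_1 = 0 (should be 0)
  u_3 · u_2 = 0 (should be 0)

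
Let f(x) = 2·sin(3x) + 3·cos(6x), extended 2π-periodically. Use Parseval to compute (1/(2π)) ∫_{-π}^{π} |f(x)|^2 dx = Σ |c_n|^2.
Σ |c_n|^2 = 13/2

Expand |f|^2 and use orthogonality of {sin(nx), cos(mx)} on [-π, π]:
  ∫_{-π}^{π} sin(nx)^2 dx = π, ∫ cos(mx)^2 dx = π, and cross terms integrate to 0.
So ∫_{-π}^{π} f(x)^2 dx = 2^2 · π + 3^2 · π = (4 + 9)π.
Divide by 2π: (4 + 9)/2 = 13/2.
By Parseval, this equals Σ |c_n|^2.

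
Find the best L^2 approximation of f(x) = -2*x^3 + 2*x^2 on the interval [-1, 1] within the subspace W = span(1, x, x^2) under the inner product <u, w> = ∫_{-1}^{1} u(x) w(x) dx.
g(x) = 2*x^2 - 6*x/5

The best approximation g ∈ W is the orthogonal projection of f onto W. Writing g = a_0 + a_1 x + a_2 x^2, the coefficients solve the normal equations G · a = b where
  G_{ij} = <φ_i, φ_j> and b_i = <f, φ_i>, with φ_0 = 1, φ_1 = x, φ_2 = x^2.
G =
  [2, 0, 2/3]
  [0, 2/3, 0]
  [2/3, 0, 2/5],
b = (4/3, -4/5, 4/5).
Solving gives a_0 = 0, a_1 = -6/5, a_2 = 2, so
  g(x) = 2*x^2 - 6*x/5.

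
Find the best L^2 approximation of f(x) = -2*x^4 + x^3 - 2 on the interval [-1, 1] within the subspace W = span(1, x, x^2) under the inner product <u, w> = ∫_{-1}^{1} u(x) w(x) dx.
g(x) = -12*x^2/7 + 3*x/5 - 64/35

The best approximation g ∈ W is the orthogonal projection of f onto W. Writing g = a_0 + a_1 x + a_2 x^2, the coefficients solve the normal equations G · a = b where
  G_{ij} = <φ_i, φ_j> and b_i = <f, φ_i>, with φ_0 = 1, φ_1 = x, φ_2 = x^2.
G =
  [2, 0, 2/3]
  [0, 2/3, 0]
  [2/3, 0, 2/5],
b = (-24/5, 2/5, -40/21).
Solving gives a_0 = -64/35, a_1 = 3/5, a_2 = -12/7, so
  g(x) = -12*x^2/7 + 3*x/5 - 64/35.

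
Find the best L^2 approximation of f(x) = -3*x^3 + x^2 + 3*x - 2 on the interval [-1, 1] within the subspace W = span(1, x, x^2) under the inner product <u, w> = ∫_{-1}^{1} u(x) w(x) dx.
g(x) = x^2 + 6*x/5 - 2

The best approximation g ∈ W is the orthogonal projection of f onto W. Writing g = a_0 + a_1 x + a_2 x^2, the coefficients solve the normal equations G · a = b where
  G_{ij} = <φ_i, φ_j> and b_i = <f, φ_i>, with φ_0 = 1, φ_1 = x, φ_2 = x^2.
G =
  [2, 0, 2/3]
  [0, 2/3, 0]
  [2/3, 0, 2/5],
b = (-10/3, 4/5, -14/15).
Solving gives a_0 = -2, a_1 = 6/5, a_2 = 1, so
  g(x) = x^2 + 6*x/5 - 2.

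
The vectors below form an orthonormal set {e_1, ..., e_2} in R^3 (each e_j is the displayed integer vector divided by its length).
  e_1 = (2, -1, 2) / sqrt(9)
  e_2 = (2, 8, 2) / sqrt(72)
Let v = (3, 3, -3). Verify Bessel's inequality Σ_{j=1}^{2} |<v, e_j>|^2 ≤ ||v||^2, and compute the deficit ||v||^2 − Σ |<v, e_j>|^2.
Σ |<v, e_j>|^2 = 9; ||v||^2 = 27; deficit = 18

Write each e_j = u_j / sqrt(<u_j, u_j>) where u_j is the displayed integer vector. Then <v, e_j> = <v, u_j> / sqrt(<u_j, u_j>), so |<v, e_j>|^2 = <v, u_j>^2 / <u_j, u_j>.
Coefficients: <v, e_1> = -3/sqrt(9), <v, e_2> = 24/sqrt(72).
Square and sum: Σ |<v, e_j>|^2 = 9.
Compute ||v||^2 = v·v = 27.
Deficit = 27 − 9 = 18 ≥ 0, confirming Bessel's inequality. (The deficit equals ||v − Σ <v,e_j> e_j||^2, the squared distance from v to span{e_j}.)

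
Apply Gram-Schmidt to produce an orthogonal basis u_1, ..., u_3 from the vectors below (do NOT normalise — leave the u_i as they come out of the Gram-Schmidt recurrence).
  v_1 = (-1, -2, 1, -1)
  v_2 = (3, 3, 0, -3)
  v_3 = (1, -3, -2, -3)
Orthogonal basis:
  u_1 = (-1, -2, 1, -1)
  u_2 = (15/7, 9/7, 6/7, -27/7)
  u_3 = (18/17, -30/17, -54/17, -12/17)

Apply the Gram-Schmidt recurrence
  u_1 = v_1
  u_i = v_i − Σ_{j<i} ((v_i · u_j) / (u_j · u_j)) · u_j.

Step by step this gives:
  u_1 = (-1, -2, 1, -1)
  u_2 = (15/7, 9/7, 6/7, -27/7)
  u_3 = (18/17, -30/17, -54/17, -12/17)

Orthogonality check:
  u_2 · u_1 = 0 (should be 0)
  u_3 · u_1 = 0 (should be 0)
  u_3 · u_2 = 0 (should be 0)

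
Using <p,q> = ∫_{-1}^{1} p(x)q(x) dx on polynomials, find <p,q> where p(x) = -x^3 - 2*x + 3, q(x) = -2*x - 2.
<p,q> = -128/15

Expand the product: p(x)·q(x) = 2*x^4 + 2*x^3 + 4*x^2 - 2*x - 6.
∫_{-1}^{1} of each monomial x^k gives [2/(k+1) if k even, 0 if k odd]. Integrating term-by-term (or equivalently evaluating the antiderivative F(x) = 2*x^5/5 + x^4/2 + 4*x^3/3 - x^2 - 6*x at the endpoints):
  F(1) − F(−1) = -143/30 − (113/30) = -128/15.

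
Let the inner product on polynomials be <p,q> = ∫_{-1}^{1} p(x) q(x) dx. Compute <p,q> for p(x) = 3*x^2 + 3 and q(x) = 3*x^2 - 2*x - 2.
<p,q> = -32/5

Expand the product: p(x)·q(x) = 9*x^4 - 6*x^3 + 3*x^2 - 6*x - 6.
∫_{-1}^{1} of each monomial x^k gives [2/(k+1) if k even, 0 if k odd]. Integrating term-by-term (or equivalently evaluating the antiderivative F(x) = 9*x^5/5 - 3*x^4/2 + x^3 - 3*x^2 - 6*x at the endpoints):
  F(1) − F(−1) = -77/10 − (-13/10) = -32/5.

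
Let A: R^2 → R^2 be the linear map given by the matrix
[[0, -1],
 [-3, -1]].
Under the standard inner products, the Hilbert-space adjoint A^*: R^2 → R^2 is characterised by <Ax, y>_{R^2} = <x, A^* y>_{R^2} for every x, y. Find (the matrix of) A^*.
A^* = A^T =
[[0, -3],
 [-1, -1]]

For real matrices with standard dot products, the defining identity <Ax, y> = <x, A^* y> gives (Ax)^T y = x^T (A^*) y, i.e. x^T A^T y = x^T (A^*) y. Since this holds for all x, y, we must have A^* = A^T. Therefore
A^* =
[[0, -3],
 [-1, -1]].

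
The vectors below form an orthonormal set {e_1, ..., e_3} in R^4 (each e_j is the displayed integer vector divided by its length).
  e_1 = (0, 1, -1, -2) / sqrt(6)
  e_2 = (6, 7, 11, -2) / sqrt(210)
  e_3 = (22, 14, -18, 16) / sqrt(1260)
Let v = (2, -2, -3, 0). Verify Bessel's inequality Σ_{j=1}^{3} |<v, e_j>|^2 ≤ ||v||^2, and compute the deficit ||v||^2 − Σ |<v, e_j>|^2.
Σ |<v, e_j>|^2 = 89/9; ||v||^2 = 17; deficit = 64/9

Write each e_j = u_j / sqrt(<u_j, u_j>) where u_j is the displayed integer vector. Then <v, e_j> = <v, u_j> / sqrt(<u_j, u_j>), so |<v, e_j>|^2 = <v, u_j>^2 / <u_j, u_j>.
Coefficients: <v, e_1> = 1/sqrt(6), <v, e_2> = -35/sqrt(210), <v, e_3> = 70/sqrt(1260).
Square and sum: Σ |<v, e_j>|^2 = 89/9.
Compute ||v||^2 = v·v = 17.
Deficit = 17 − 89/9 = 64/9 ≥ 0, confirming Bessel's inequality. (The deficit equals ||v − Σ <v,e_j> e_j||^2, the squared distance from v to span{e_j}.)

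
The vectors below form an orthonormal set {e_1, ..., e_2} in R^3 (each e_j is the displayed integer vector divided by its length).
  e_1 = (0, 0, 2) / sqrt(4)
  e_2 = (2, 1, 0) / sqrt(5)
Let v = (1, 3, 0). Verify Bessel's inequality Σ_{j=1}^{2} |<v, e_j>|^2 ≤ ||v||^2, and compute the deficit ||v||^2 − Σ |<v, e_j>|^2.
Σ |<v, e_j>|^2 = 5; ||v||^2 = 10; deficit = 5

Write each e_j = u_j / sqrt(<u_j, u_j>) where u_j is the displayed integer vector. Then <v, e_j> = <v, u_j> / sqrt(<u_j, u_j>), so |<v, e_j>|^2 = <v, u_j>^2 / <u_j, u_j>.
Coefficients: <v, e_1> = 0/sqrt(4), <v, e_2> = 5/sqrt(5).
Square and sum: Σ |<v, e_j>|^2 = 5.
Compute ||v||^2 = v·v = 10.
Deficit = 10 − 5 = 5 ≥ 0, confirming Bessel's inequality. (The deficit equals ||v − Σ <v,e_j> e_j||^2, the squared distance from v to span{e_j}.)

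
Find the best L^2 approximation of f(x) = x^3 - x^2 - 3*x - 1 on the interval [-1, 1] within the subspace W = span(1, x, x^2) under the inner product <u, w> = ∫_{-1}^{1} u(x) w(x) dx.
g(x) = -x^2 - 12*x/5 - 1

The best approximation g ∈ W is the orthogonal projection of f onto W. Writing g = a_0 + a_1 x + a_2 x^2, the coefficients solve the normal equations G · a = b where
  G_{ij} = <φ_i, φ_j> and b_i = <f, φ_i>, with φ_0 = 1, φ_1 = x, φ_2 = x^2.
G =
  [2, 0, 2/3]
  [0, 2/3, 0]
  [2/3, 0, 2/5],
b = (-8/3, -8/5, -16/15).
Solving gives a_0 = -1, a_1 = -12/5, a_2 = -1, so
  g(x) = -x^2 - 12*x/5 - 1.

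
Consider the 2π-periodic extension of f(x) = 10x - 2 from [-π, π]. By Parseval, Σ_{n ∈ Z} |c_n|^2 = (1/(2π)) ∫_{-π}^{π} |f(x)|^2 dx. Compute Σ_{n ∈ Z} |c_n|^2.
Σ |c_n|^2 = 100π^2/3 + 4

Expand and integrate term by term over [-π, π]:
  ∫ (10x)^2 dx = 100·(2π^3/3); ∫ 2·10·(-2)·x dx = 0 (odd integrand); ∫ (-2)^2 dx = 4·2π.
So (1/(2π)) ∫_{-π}^{π} (10x - 2)^2 dx = 100π^2/3 + 4 = 100π^2/3 + 4.
Parseval ⇒ Σ |c_n|^2 = 100π^2/3 + 4.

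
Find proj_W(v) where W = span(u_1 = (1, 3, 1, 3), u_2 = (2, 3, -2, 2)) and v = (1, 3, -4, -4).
proj_W(v) = (329/195, 19/65, -911/195, -253/195)

Set up U = [u_1 | ... | u_2] ∈ R^(4×2). The projector onto W = col(U) is P = U (U^T U)^(-1) U^T.
Compute U^T U =
  [20, 15]
  [15, 21],
and U^T v = (-6, 11).
Solve U^T U · c = U^T v for the coefficients: c = (-97/65, 62/39). The projection is proj_W(v) = U c.
Check: (v - proj_W(v)) · u_1 = 0  (should be 0).
Check: (v - proj_W(v)) · u_2 = 0  (should be 0).
Result: proj_W(v) = (329/195, 19/65, -911/195, -253/195).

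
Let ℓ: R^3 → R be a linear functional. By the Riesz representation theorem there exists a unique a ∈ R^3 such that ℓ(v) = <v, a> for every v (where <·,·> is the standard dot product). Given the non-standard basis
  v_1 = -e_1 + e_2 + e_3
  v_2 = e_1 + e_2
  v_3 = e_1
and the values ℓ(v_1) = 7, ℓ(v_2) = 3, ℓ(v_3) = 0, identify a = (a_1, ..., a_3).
a = (0, 3, 4)

Write a = (a_1, ..., a_3) in the standard basis. For each basis vector v_i, ℓ(v_i) = <v_i, a> is a linear equation in the a_j's. Collect the n equations into a matrix system V a = ℓ, where row i of V is v_i (expressed in the standard basis). Since V is invertible (lower-triangular with 1s on the diagonal, up to permutation), solve by back-substitution:
  V =
[[-1, 1, 1],
 [1, 1, 0],
 [1, 0, 0]]
  V a = (7, 3, 0)
Solving gives a = (0, 3, 4).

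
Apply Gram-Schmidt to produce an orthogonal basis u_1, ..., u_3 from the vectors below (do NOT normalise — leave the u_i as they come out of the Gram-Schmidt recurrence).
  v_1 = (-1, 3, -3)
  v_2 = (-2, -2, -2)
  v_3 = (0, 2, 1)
Orthogonal basis:
  u_1 = (-1, 3, -3)
  u_2 = (-36/19, -44/19, -32/19)
  u_3 = (-6/7, 2/7, 4/7)

Apply the Gram-Schmidt recurrence
  u_1 = v_1
  u_i = v_i − Σ_{j<i} ((v_i · u_j) / (u_j · u_j)) · u_j.

Step by step this gives:
  u_1 = (-1, 3, -3)
  u_2 = (-36/19, -44/19, -32/19)
  u_3 = (-6/7, 2/7, 4/7)

Orthogonality check:
  u_2 · u_1 = 0 (should be 0)
  u_3 · u_1 = 0 (should be 0)
  u_3 · u_2 = 0 (should be 0)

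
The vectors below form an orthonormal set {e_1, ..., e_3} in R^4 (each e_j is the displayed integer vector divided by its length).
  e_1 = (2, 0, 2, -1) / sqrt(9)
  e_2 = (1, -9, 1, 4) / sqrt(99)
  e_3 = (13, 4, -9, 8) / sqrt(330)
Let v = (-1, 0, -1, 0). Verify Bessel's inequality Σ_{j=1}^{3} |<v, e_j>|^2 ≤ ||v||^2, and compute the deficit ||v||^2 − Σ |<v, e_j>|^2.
Σ |<v, e_j>|^2 = 28/15; ||v||^2 = 2; deficit = 2/15

Write each e_j = u_j / sqrt(<u_j, u_j>) where u_j is the displayed integer vector. Then <v, e_j> = <v, u_j> / sqrt(<u_j, u_j>), so |<v, e_j>|^2 = <v, u_j>^2 / <u_j, u_j>.
Coefficients: <v, e_1> = -4/sqrt(9), <v, e_2> = -2/sqrt(99), <v, e_3> = -4/sqrt(330).
Square and sum: Σ |<v, e_j>|^2 = 28/15.
Compute ||v||^2 = v·v = 2.
Deficit = 2 − 28/15 = 2/15 ≥ 0, confirming Bessel's inequality. (The deficit equals ||v − Σ <v,e_j> e_j||^2, the squared distance from v to span{e_j}.)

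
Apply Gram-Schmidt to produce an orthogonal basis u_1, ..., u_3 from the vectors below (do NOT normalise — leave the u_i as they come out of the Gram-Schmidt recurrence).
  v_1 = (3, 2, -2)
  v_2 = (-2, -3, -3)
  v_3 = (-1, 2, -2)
Orthogonal basis:
  u_1 = (3, 2, -2)
  u_2 = (-16/17, -39/17, -63/17)
  u_3 = (-288/169, 24/13, -120/169)

Apply the Gram-Schmidt recurrence
  u_1 = v_1
  u_i = v_i − Σ_{j<i} ((v_i · u_j) / (u_j · u_j)) · u_j.

Step by step this gives:
  u_1 = (3, 2, -2)
  u_2 = (-16/17, -39/17, -63/17)
  u_3 = (-288/169, 24/13, -120/169)

Orthogonality check:
  u_2 · u_1 = 0 (should be 0)
  u_3 · u_1 = 0 (should be 0)
  u_3 · u_2 = 0 (should be 0)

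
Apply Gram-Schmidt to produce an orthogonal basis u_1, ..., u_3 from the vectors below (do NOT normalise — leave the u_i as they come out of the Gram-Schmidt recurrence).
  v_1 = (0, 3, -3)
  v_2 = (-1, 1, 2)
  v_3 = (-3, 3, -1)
Orthogonal basis:
  u_1 = (0, 3, -3)
  u_2 = (-1, 3/2, 3/2)
  u_3 = (-21/11, -7/11, -7/11)

Apply the Gram-Schmidt recurrence
  u_1 = v_1
  u_i = v_i − Σ_{j<i} ((v_i · u_j) / (u_j · u_j)) · u_j.

Step by step this gives:
  u_1 = (0, 3, -3)
  u_2 = (-1, 3/2, 3/2)
  u_3 = (-21/11, -7/11, -7/11)

Orthogonality check:
  u_2 · u_1 = 0 (should be 0)
  u_3 · u_1 = 0 (should be 0)
  u_3 · u_2 = 0 (should be 0)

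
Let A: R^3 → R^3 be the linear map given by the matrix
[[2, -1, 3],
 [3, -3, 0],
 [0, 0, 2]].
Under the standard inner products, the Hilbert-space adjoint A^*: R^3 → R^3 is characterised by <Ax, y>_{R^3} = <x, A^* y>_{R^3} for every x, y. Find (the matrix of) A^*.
A^* = A^T =
[[2, 3, 0],
 [-1, -3, 0],
 [3, 0, 2]]

For real matrices with standard dot products, the defining identity <Ax, y> = <x, A^* y> gives (Ax)^T y = x^T (A^*) y, i.e. x^T A^T y = x^T (A^*) y. Since this holds for all x, y, we must have A^* = A^T. Therefore
A^* =
[[2, 3, 0],
 [-1, -3, 0],
 [3, 0, 2]].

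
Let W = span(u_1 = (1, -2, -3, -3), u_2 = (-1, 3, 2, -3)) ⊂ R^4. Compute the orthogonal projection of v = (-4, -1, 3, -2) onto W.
proj_W(v) = (-2/3, 107/57, 83/57, -24/19)

Set up U = [u_1 | ... | u_2] ∈ R^(4×2). The projector onto W = col(U) is P = U (U^T U)^(-1) U^T.
Compute U^T U =
  [23, -4]
  [-4, 23],
and U^T v = (-5, 13).
Solve U^T U · c = U^T v for the coefficients: c = (-7/57, 31/57). The projection is proj_W(v) = U c.
Check: (v - proj_W(v)) · u_1 = 0  (should be 0).
Check: (v - proj_W(v)) · u_2 = 0  (should be 0).
Result: proj_W(v) = (-2/3, 107/57, 83/57, -24/19).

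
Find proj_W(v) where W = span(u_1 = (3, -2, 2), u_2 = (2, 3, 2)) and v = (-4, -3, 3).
proj_W(v) = (-242/273, -649/273, -22/21)

Set up U = [u_1 | ... | u_2] ∈ R^(3×2). The projector onto W = col(U) is P = U (U^T U)^(-1) U^T.
Compute U^T U =
  [17, 4]
  [4, 17],
and U^T v = (0, -11).
Solve U^T U · c = U^T v for the coefficients: c = (44/273, -187/273). The projection is proj_W(v) = U c.
Check: (v - proj_W(v)) · u_1 = 0  (should be 0).
Check: (v - proj_W(v)) · u_2 = 0  (should be 0).
Result: proj_W(v) = (-242/273, -649/273, -22/21).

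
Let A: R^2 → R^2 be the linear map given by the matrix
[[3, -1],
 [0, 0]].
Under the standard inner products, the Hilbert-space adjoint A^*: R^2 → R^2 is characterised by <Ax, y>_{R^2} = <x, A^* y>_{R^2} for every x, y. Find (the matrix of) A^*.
A^* = A^T =
[[3, 0],
 [-1, 0]]

For real matrices with standard dot products, the defining identity <Ax, y> = <x, A^* y> gives (Ax)^T y = x^T (A^*) y, i.e. x^T A^T y = x^T (A^*) y. Since this holds for all x, y, we must have A^* = A^T. Therefore
A^* =
[[3, 0],
 [-1, 0]].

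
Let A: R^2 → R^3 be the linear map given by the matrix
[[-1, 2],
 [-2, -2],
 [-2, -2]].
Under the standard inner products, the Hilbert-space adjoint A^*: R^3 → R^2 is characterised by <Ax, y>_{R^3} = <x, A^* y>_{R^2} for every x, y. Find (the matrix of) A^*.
A^* = A^T =
[[-1, -2, -2],
 [2, -2, -2]]

For real matrices with standard dot products, the defining identity <Ax, y> = <x, A^* y> gives (Ax)^T y = x^T (A^*) y, i.e. x^T A^T y = x^T (A^*) y. Since this holds for all x, y, we must have A^* = A^T. Therefore
A^* =
[[-1, -2, -2],
 [2, -2, -2]].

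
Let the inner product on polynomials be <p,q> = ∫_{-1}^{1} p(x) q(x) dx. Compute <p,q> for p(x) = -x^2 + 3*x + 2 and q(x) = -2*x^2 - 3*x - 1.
<p,q> = -56/5

Expand the product: p(x)·q(x) = 2*x^4 - 3*x^3 - 12*x^2 - 9*x - 2.
∫_{-1}^{1} of each monomial x^k gives [2/(k+1) if k even, 0 if k odd]. Integrating term-by-term (or equivalently evaluating the antiderivative F(x) = 2*x^5/5 - 3*x^4/4 - 4*x^3 - 9*x^2/2 - 2*x at the endpoints):
  F(1) − F(−1) = -217/20 − (7/20) = -56/5.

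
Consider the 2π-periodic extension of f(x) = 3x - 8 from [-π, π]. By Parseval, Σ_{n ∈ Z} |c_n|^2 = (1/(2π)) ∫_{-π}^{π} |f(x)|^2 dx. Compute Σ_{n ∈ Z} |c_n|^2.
Σ |c_n|^2 = 3π^2 + 64

Expand and integrate term by term over [-π, π]:
  ∫ (3x)^2 dx = 9·(2π^3/3); ∫ 2·3·(-8)·x dx = 0 (odd integrand); ∫ (-8)^2 dx = 64·2π.
So (1/(2π)) ∫_{-π}^{π} (3x - 8)^2 dx = 9π^2/3 + 64 = 3π^2 + 64.
Parseval ⇒ Σ |c_n|^2 = 3π^2 + 64.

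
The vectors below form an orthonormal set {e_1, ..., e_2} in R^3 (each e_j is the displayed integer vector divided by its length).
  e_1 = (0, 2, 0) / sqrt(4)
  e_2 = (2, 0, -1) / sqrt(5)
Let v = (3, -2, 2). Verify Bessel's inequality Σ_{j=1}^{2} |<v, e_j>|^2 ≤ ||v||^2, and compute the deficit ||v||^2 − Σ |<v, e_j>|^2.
Σ |<v, e_j>|^2 = 36/5; ||v||^2 = 17; deficit = 49/5

Write each e_j = u_j / sqrt(<u_j, u_j>) where u_j is the displayed integer vector. Then <v, e_j> = <v, u_j> / sqrt(<u_j, u_j>), so |<v, e_j>|^2 = <v, u_j>^2 / <u_j, u_j>.
Coefficients: <v, e_1> = -4/sqrt(4), <v, e_2> = 4/sqrt(5).
Square and sum: Σ |<v, e_j>|^2 = 36/5.
Compute ||v||^2 = v·v = 17.
Deficit = 17 − 36/5 = 49/5 ≥ 0, confirming Bessel's inequality. (The deficit equals ||v − Σ <v,e_j> e_j||^2, the squared distance from v to span{e_j}.)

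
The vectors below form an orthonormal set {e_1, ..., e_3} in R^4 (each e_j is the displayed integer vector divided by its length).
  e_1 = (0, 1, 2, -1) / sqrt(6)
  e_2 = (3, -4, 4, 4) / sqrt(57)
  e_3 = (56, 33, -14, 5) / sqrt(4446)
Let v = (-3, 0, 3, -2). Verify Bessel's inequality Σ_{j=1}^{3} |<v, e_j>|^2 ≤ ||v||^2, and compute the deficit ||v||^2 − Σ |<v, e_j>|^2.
Σ |<v, e_j>|^2 = 2573/117; ||v||^2 = 22; deficit = 1/117

Write each e_j = u_j / sqrt(<u_j, u_j>) where u_j is the displayed integer vector. Then <v, e_j> = <v, u_j> / sqrt(<u_j, u_j>), so |<v, e_j>|^2 = <v, u_j>^2 / <u_j, u_j>.
Coefficients: <v, e_1> = 8/sqrt(6), <v, e_2> = -5/sqrt(57), <v, e_3> = -220/sqrt(4446).
Square and sum: Σ |<v, e_j>|^2 = 2573/117.
Compute ||v||^2 = v·v = 22.
Deficit = 22 − 2573/117 = 1/117 ≥ 0, confirming Bessel's inequality. (The deficit equals ||v − Σ <v,e_j> e_j||^2, the squared distance from v to span{e_j}.)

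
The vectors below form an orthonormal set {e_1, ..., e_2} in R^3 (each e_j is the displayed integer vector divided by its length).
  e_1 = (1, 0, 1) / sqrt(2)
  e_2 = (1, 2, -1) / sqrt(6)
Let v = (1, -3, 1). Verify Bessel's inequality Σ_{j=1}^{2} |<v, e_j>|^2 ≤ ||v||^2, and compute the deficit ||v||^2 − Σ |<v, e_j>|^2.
Σ |<v, e_j>|^2 = 8; ||v||^2 = 11; deficit = 3

Write each e_j = u_j / sqrt(<u_j, u_j>) where u_j is the displayed integer vector. Then <v, e_j> = <v, u_j> / sqrt(<u_j, u_j>), so |<v, e_j>|^2 = <v, u_j>^2 / <u_j, u_j>.
Coefficients: <v, e_1> = 2/sqrt(2), <v, e_2> = -6/sqrt(6).
Square and sum: Σ |<v, e_j>|^2 = 8.
Compute ||v||^2 = v·v = 11.
Deficit = 11 − 8 = 3 ≥ 0, confirming Bessel's inequality. (The deficit equals ||v − Σ <v,e_j> e_j||^2, the squared distance from v to span{e_j}.)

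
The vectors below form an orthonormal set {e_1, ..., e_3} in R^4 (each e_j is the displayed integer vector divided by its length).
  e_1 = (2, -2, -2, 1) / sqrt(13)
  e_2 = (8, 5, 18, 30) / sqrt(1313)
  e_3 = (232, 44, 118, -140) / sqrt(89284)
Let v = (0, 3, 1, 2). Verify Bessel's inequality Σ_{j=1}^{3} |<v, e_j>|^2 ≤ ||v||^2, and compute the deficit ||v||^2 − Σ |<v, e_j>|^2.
Σ |<v, e_j>|^2 = 2070/221; ||v||^2 = 14; deficit = 1024/221

Write each e_j = u_j / sqrt(<u_j, u_j>) where u_j is the displayed integer vector. Then <v, e_j> = <v, u_j> / sqrt(<u_j, u_j>), so |<v, e_j>|^2 = <v, u_j>^2 / <u_j, u_j>.
Coefficients: <v, e_1> = -6/sqrt(13), <v, e_2> = 93/sqrt(1313), <v, e_3> = -30/sqrt(89284).
Square and sum: Σ |<v, e_j>|^2 = 2070/221.
Compute ||v||^2 = v·v = 14.
Deficit = 14 − 2070/221 = 1024/221 ≥ 0, confirming Bessel's inequality. (The deficit equals ||v − Σ <v,e_j> e_j||^2, the squared distance from v to span{e_j}.)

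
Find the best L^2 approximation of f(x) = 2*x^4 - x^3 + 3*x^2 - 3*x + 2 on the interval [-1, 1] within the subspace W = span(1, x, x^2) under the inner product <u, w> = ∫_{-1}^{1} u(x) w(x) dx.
g(x) = 33*x^2/7 - 18*x/5 + 64/35

The best approximation g ∈ W is the orthogonal projection of f onto W. Writing g = a_0 + a_1 x + a_2 x^2, the coefficients solve the normal equations G · a = b where
  G_{ij} = <φ_i, φ_j> and b_i = <f, φ_i>, with φ_0 = 1, φ_1 = x, φ_2 = x^2.
G =
  [2, 0, 2/3]
  [0, 2/3, 0]
  [2/3, 0, 2/5],
b = (34/5, -12/5, 326/105).
Solving gives a_0 = 64/35, a_1 = -18/5, a_2 = 33/7, so
  g(x) = 33*x^2/7 - 18*x/5 + 64/35.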